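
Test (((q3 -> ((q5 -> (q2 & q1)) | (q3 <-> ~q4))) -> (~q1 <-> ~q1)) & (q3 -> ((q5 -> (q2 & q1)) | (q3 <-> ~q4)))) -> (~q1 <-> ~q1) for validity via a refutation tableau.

Valid

Assume the negation and expand:
Initial set: {~((((q3 -> ((q5 -> (q2 & q1)) | (q3 <-> ~q4))) -> (~q1 <-> ~q1)) & (q3 -> ((q5 -> (q2 & q1)) | (q3 <-> ~q4)))) -> (~q1 <-> ~q1))}.
~((((q3 -> ((q5 -> (q2 & q1)) | (q3 <-> ~q4))) -> (~q1 <-> ~q1)) & (q3 -> ((q5 -> (q2 & q1)) | (q3 <-> ~q4)))) -> (~q1 <-> ~q1)): α-rule — add (((q3 -> ((q5 -> (q2 & q1)) | (q3 <-> ~q4))) -> (~q1 <-> ~q1)) & (q3 -> ((q5 -> (q2 & q1)) | (q3 <-> ~q4)))), ~(~q1 <-> ~q1).
(((q3 -> ((q5 -> (q2 & q1)) | (q3 <-> ~q4))) -> (~q1 <-> ~q1)) & (q3 -> ((q5 -> (q2 & q1)) | (q3 <-> ~q4)))): α-rule — add ((q3 -> ((q5 -> (q2 & q1)) | (q3 <-> ~q4))) -> (~q1 <-> ~q1)), (q3 -> ((q5 -> (q2 & q1)) | (q3 <-> ~q4))).
~(~q1 <-> ~q1): β-rule — branch into ~q1, ~~q1  //  ~~q1, ~q1.
  branch 1 (add ~q1, ~~q1):
    × closes — contains both q1 and ~q1.
  branch 2 (add ~~q1, ~q1):
    × closes — contains both q1 and ~q1.
All 2 branches close.
Every branch closed, so the negation is unsatisfiable and the formula is valid.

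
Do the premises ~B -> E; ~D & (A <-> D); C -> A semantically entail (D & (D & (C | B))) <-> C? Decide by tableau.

Initial set: {(~B -> E); (~D & (A <-> D)); (C -> A); ~((D & (D & (C | B))) <-> C)}.
(~D & (A <-> D)): α-rule — add ~D, (A <-> D).
(~B -> E): β-rule — branch into ~~B  //  E.
  branch 1 (add ~~B):
    (C -> A): β-rule — branch into ~C  //  A.
      branch 1.1 (add ~C):
        ~((D & (D & (C | B))) <-> C): β-rule — branch into (D & (D & (C | B))), ~C  //  ~(D & (D & (C | B))), C.
          branch 1.1.1 (add (D & (D & (C | B))), ~C):
            (D & (D & (C | B))): α-rule — add D, (D & (C | B)).
            × closes — contains both D and ~D.
          branch 1.1.2 (add ~(D & (D & (C | B))), C):
            × closes — contains both C and ~C.
      branch 1.2 (add A):
        ~((D & (D & (C | B))) <-> C): β-rule — branch into (D & (D & (C | B))), ~C  //  ~(D & (D & (C | B))), C.
          branch 1.2.1 (add (D & (D & (C | B))), ~C):
            (D & (D & (C | B))): α-rule — add D, (D & (C | B)).
            × closes — contains both D and ~D.
          branch 1.2.2 (add ~(D & (D & (C | B))), C):
            (A <-> D): β-rule — branch into A, D  //  ~A, ~D.
              branch 1.2.2.1 (add A, D):
                × closes — contains both D and ~D.
              branch 1.2.2.2 (add ~A, ~D):
                × closes — contains both A and ~A.
  branch 2 (add E):
    (C -> A): β-rule — branch into ~C  //  A.
      branch 2.1 (add ~C):
        ~((D & (D & (C | B))) <-> C): β-rule — branch into (D & (D & (C | B))), ~C  //  ~(D & (D & (C | B))), C.
          branch 2.1.1 (add (D & (D & (C | B))), ~C):
            (D & (D & (C | B))): α-rule — add D, (D & (C | B)).
            × closes — contains both D and ~D.
          branch 2.1.2 (add ~(D & (D & (C | B))), C):
            × closes — contains both C and ~C.
      branch 2.2 (add A):
        ~((D & (D & (C | B))) <-> C): β-rule — branch into (D & (D & (C | B))), ~C  //  ~(D & (D & (C | B))), C.
          branch 2.2.1 (add (D & (D & (C | B))), ~C):
            (D & (D & (C | B))): α-rule — add D, (D & (C | B)).
            × closes — contains both D and ~D.
          branch 2.2.2 (add ~(D & (D & (C | B))), C):
            (A <-> D): β-rule — branch into A, D  //  ~A, ~D.
              branch 2.2.2.1 (add A, D):
                × closes — contains both D and ~D.
              branch 2.2.2.2 (add ~A, ~D):
                × closes — contains both A and ~A.
All 10 branches close.
Every branch closed, so the premises entail the conclusion.

Yes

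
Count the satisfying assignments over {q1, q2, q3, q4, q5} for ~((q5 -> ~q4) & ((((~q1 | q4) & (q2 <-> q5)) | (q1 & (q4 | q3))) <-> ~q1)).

Initial set: {~((q5 -> ~q4) & ((((~q1 | q4) & (q2 <-> q5)) | (q1 & (q4 | q3))) <-> ~q1))}.
~((q5 -> ~q4) & ((((~q1 | q4) & (q2 <-> q5)) | (q1 & (q4 | q3))) <-> ~q1)): β-rule — branch into ~(q5 -> ~q4)  //  ~((((~q1 | q4) & (q2 <-> q5)) | (q1 & (q4 | q3))) <-> ~q1).
  branch 1 (add ~(q5 -> ~q4)):
    ~(q5 -> ~q4): α-rule — add q5, ~~q4.
    ○ open, literals {q4=T, q5=T}.
  branch 2 (add ~((((~q1 | q4) & (q2 <-> q5)) | (q1 & (q4 | q3))) <-> ~q1)):
    ~((((~q1 | q4) & (q2 <-> q5)) | (q1 & (q4 | q3))) <-> ~q1): β-rule — branch into (((~q1 | q4) & (q2 <-> q5)) | (q1 & (q4 | q3))), ~~q1  //  ~(((~q1 | q4) & (q2 <-> q5)) | (q1 & (q4 | q3))), ~q1.
      branch 2.1 (add (((~q1 | q4) & (q2 <-> q5)) | (q1 & (q4 | q3))), ~~q1):
        (((~q1 | q4) & (q2 <-> q5)) | (q1 & (q4 | q3))): β-rule — branch into ((~q1 | q4) & (q2 <-> q5))  //  (q1 & (q4 | q3)).
          branch 2.1.1 (add ((~q1 | q4) & (q2 <-> q5))):
            ((~q1 | q4) & (q2 <-> q5)): α-rule — add (~q1 | q4), (q2 <-> q5).
            (~q1 | q4): β-rule — branch into ~q1  //  q4.
              branch 2.1.1.1 (add ~q1):
                × closes — contains both q1 and ~q1.
              branch 2.1.1.2 (add q4):
                (q2 <-> q5): β-rule — branch into q2, q5  //  ~q2, ~q5.
                  branch 2.1.1.2.1 (add q2, q5):
                    ○ open, literals {q1=T, q2=T, q4=T, q5=T}.
                  branch 2.1.1.2.2 (add ~q2, ~q5):
                    ○ open, literals {q1=T, q2=F, q4=T, q5=F}.
          branch 2.1.2 (add (q1 & (q4 | q3))):
            (q1 & (q4 | q3)): α-rule — add q1, (q4 | q3).
            (q4 | q3): β-rule — branch into q4  //  q3.
              branch 2.1.2.1 (add q4):
                ○ open, literals {q1=T, q4=T}.
              branch 2.1.2.2 (add q3):
                ○ open, literals {q1=T, q3=T}.
      branch 2.2 (add ~(((~q1 | q4) & (q2 <-> q5)) | (q1 & (q4 | q3))), ~q1):
        ~(((~q1 | q4) & (q2 <-> q5)) | (q1 & (q4 | q3))): α-rule — add ~((~q1 | q4) & (q2 <-> q5)), ~(q1 & (q4 | q3)).
        ~((~q1 | q4) & (q2 <-> q5)): β-rule — branch into ~(~q1 | q4)  //  ~(q2 <-> q5).
          branch 2.2.1 (add ~(~q1 | q4)):
            ~(~q1 | q4): α-rule — add ~~q1, ~q4.
            × closes — contains both q1 and ~q1.
          branch 2.2.2 (add ~(q2 <-> q5)):
            ~(q1 & (q4 | q3)): β-rule — branch into ~q1  //  ~(q4 | q3).
              branch 2.2.2.1 (add ~q1):
                ~(q2 <-> q5): β-rule — branch into q2, ~q5  //  ~q2, q5.
                  branch 2.2.2.1.1 (add q2, ~q5):
                    ○ open, literals {q1=F, q2=T, q5=F}.
                  branch 2.2.2.1.2 (add ~q2, q5):
                    ○ open, literals {q1=F, q2=F, q5=T}.
              branch 2.2.2.2 (add ~(q4 | q3)):
                ~(q4 | q3): α-rule — add ~q4, ~q3.
                ~(q2 <-> q5): β-rule — branch into q2, ~q5  //  ~q2, q5.
                  branch 2.2.2.2.1 (add q2, ~q5):
                    ○ open, literals {q1=F, q2=T, q3=F, q4=F, q5=F}.
                  branch 2.2.2.2.2 (add ~q2, q5):
                    ○ open, literals {q1=F, q2=F, q3=F, q4=F, q5=T}.
2 branches closed, 9 open.
Each open branch fixes some atoms; the unmentioned ones are free. Counting distinct full assignments: branch {q4=T, q5=T} (q1, q2, q3) contributes 8 new; branch {q1=T, q2=T, q4=T, q5=T} (q3) contributes 0 new; branch {q1=T, q2=F, q4=T, q5=F} (q3) contributes 2 new; branch {q1=T, q4=T} (q2, q3, q5) contributes 2 new; branch {q1=T, q3=T} (q2, q4, q5) contributes 4 new; branch {q1=F, q2=T, q5=F} (q3, q4) contributes 4 new; branch {q1=F, q2=F, q5=T} (q3, q4) contributes 2 new; branch {q1=F, q2=T, q3=F, q4=F, q5=F} (none free) contributes 0 new; branch {q1=F, q2=F, q3=F, q4=F, q5=T} (none free) contributes 0 new. Total: 22.

22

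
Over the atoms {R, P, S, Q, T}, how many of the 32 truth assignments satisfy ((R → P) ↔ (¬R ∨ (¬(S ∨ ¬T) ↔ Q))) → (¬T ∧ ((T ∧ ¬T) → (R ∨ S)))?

20

Initial set: {(((R → P) ↔ (¬R ∨ (¬(S ∨ ¬T) ↔ Q))) → (¬T ∧ ((T ∧ ¬T) → (R ∨ S))))}.
(((R → P) ↔ (¬R ∨ (¬(S ∨ ¬T) ↔ Q))) → (¬T ∧ ((T ∧ ¬T) → (R ∨ S)))): β-rule — branch into ¬((R → P) ↔ (¬R ∨ (¬(S ∨ ¬T) ↔ Q)))  //  (¬T ∧ ((T ∧ ¬T) → (R ∨ S))).
  branch 1 (add ¬((R → P) ↔ (¬R ∨ (¬(S ∨ ¬T) ↔ Q)))):
    ¬((R → P) ↔ (¬R ∨ (¬(S ∨ ¬T) ↔ Q))): β-rule — branch into (R → P), ¬(¬R ∨ (¬(S ∨ ¬T) ↔ Q))  //  ¬(R → P), (¬R ∨ (¬(S ∨ ¬T) ↔ Q)).
      branch 1.1 (add (R → P), ¬(¬R ∨ (¬(S ∨ ¬T) ↔ Q))):
        ¬(¬R ∨ (¬(S ∨ ¬T) ↔ Q)): α-rule — add ¬¬R, ¬(¬(S ∨ ¬T) ↔ Q).
        (R → P): β-rule — branch into ¬R  //  P.
          branch 1.1.1 (add ¬R):
            × closes — contains both R and ¬R.
          branch 1.1.2 (add P):
            ¬(¬(S ∨ ¬T) ↔ Q): β-rule — branch into ¬(S ∨ ¬T), ¬Q  //  ¬¬(S ∨ ¬T), Q.
              branch 1.1.2.1 (add ¬(S ∨ ¬T), ¬Q):
                ¬(S ∨ ¬T): α-rule — add ¬S, ¬¬T.
                ○ open, literals {P=1, Q=0, R=1, S=0, T=1}.
              branch 1.1.2.2 (add ¬¬(S ∨ ¬T), Q):
                ¬¬(S ∨ ¬T): β-rule — branch into S  //  ¬T.
                  branch 1.1.2.2.1 (add S):
                    ○ open, literals {P=1, Q=1, R=1, S=1}.
                  branch 1.1.2.2.2 (add ¬T):
                    ○ open, literals {P=1, Q=1, R=1, T=0}.
      branch 1.2 (add ¬(R → P), (¬R ∨ (¬(S ∨ ¬T) ↔ Q))):
        ¬(R → P): α-rule — add R, ¬P.
        (¬R ∨ (¬(S ∨ ¬T) ↔ Q)): β-rule — branch into ¬R  //  (¬(S ∨ ¬T) ↔ Q).
          branch 1.2.1 (add ¬R):
            × closes — contains both R and ¬R.
          branch 1.2.2 (add (¬(S ∨ ¬T) ↔ Q)):
            (¬(S ∨ ¬T) ↔ Q): β-rule — branch into ¬(S ∨ ¬T), Q  //  ¬¬(S ∨ ¬T), ¬Q.
              branch 1.2.2.1 (add ¬(S ∨ ¬T), Q):
                ¬(S ∨ ¬T): α-rule — add ¬S, ¬¬T.
                ○ open, literals {P=0, Q=1, R=1, S=0, T=1}.
              branch 1.2.2.2 (add ¬¬(S ∨ ¬T), ¬Q):
                ¬¬(S ∨ ¬T): β-rule — branch into S  //  ¬T.
                  branch 1.2.2.2.1 (add S):
                    ○ open, literals {P=0, Q=0, R=1, S=1}.
                  branch 1.2.2.2.2 (add ¬T):
                    ○ open, literals {P=0, Q=0, R=1, T=0}.
  branch 2 (add (¬T ∧ ((T ∧ ¬T) → (R ∨ S)))):
    (¬T ∧ ((T ∧ ¬T) → (R ∨ S))): α-rule — add ¬T, ((T ∧ ¬T) → (R ∨ S)).
    ((T ∧ ¬T) → (R ∨ S)): β-rule — branch into ¬(T ∧ ¬T)  //  (R ∨ S).
      branch 2.1 (add ¬(T ∧ ¬T)):
        ¬(T ∧ ¬T): β-rule — branch into ¬T  //  ¬¬T.
          branch 2.1.1 (add ¬T):
            ○ open, literals {T=0}.
          branch 2.1.2 (add ¬¬T):
            × closes — contains both T and ¬T.
      branch 2.2 (add (R ∨ S)):
        (R ∨ S): β-rule — branch into R  //  S.
          branch 2.2.1 (add R):
            ○ open, literals {R=1, T=0}.
          branch 2.2.2 (add S):
            ○ open, literals {S=1, T=0}.
3 branches closed, 9 open.
Each open branch fixes some atoms; the unmentioned ones are free. Counting distinct full assignments: branch {P=1, Q=0, R=1, S=0, T=1} (none free) contributes 1 new; branch {P=1, Q=1, R=1, S=1} (T) contributes 2 new; branch {P=1, Q=1, R=1, T=0} (S) contributes 1 new; branch {P=0, Q=1, R=1, S=0, T=1} (none free) contributes 1 new; branch {P=0, Q=0, R=1, S=1} (T) contributes 2 new; branch {P=0, Q=0, R=1, T=0} (S) contributes 1 new; branch {T=0} (R, P, S, Q) contributes 12 new; branch {R=1, T=0} (P, S, Q) contributes 0 new; branch {S=1, T=0} (R, P, Q) contributes 0 new. Total: 20.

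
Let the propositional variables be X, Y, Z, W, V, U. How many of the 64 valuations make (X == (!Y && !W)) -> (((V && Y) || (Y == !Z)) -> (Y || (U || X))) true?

Initial set: {T ((X == (!Y && !W)) -> (((V && Y) || (Y == !Z)) -> (Y || (U || X))))}.
T ((X == (!Y && !W)) -> (((V && Y) || (Y == !Z)) -> (Y || (U || X)))): β-rule — branch into F (X == (!Y && !W))  //  T (((V && Y) || (Y == !Z)) -> (Y || (U || X))).
  branch 1 (add F (X == (!Y && !W))):
    F (X == (!Y && !W)): β-rule — branch into T X, F (!Y && !W)  //  F X, T (!Y && !W).
      branch 1.1 (add T X, F (!Y && !W)):
        F (!Y && !W): β-rule — branch into F !Y  //  F !W.
          branch 1.1.1 (add F !Y):
            ○ open, literals {X=T, Y=T}.
          branch 1.1.2 (add F !W):
            ○ open, literals {W=T, X=T}.
      branch 1.2 (add F X, T (!Y && !W)):
        T (!Y && !W): α-rule — add T !Y, T !W.
        ○ open, literals {W=F, X=F, Y=F}.
  branch 2 (add T (((V && Y) || (Y == !Z)) -> (Y || (U || X)))):
    T (((V && Y) || (Y == !Z)) -> (Y || (U || X))): β-rule — branch into F ((V && Y) || (Y == !Z))  //  T (Y || (U || X)).
      branch 2.1 (add F ((V && Y) || (Y == !Z))):
        F ((V && Y) || (Y == !Z)): α-rule — add F (V && Y), F (Y == !Z).
        F (V && Y): β-rule — branch into F V  //  F Y.
          branch 2.1.1 (add F V):
            F (Y == !Z): β-rule — branch into T Y, F !Z  //  F Y, T !Z.
              branch 2.1.1.1 (add T Y, F !Z):
                ○ open, literals {V=F, Y=T, Z=T}.
              branch 2.1.1.2 (add F Y, T !Z):
                ○ open, literals {V=F, Y=F, Z=F}.
          branch 2.1.2 (add F Y):
            F (Y == !Z): β-rule — branch into T Y, F !Z  //  F Y, T !Z.
              branch 2.1.2.1 (add T Y, F !Z):
                × closes — contains both Y and !Y.
              branch 2.1.2.2 (add F Y, T !Z):
                ○ open, literals {Y=F, Z=F}.
      branch 2.2 (add T (Y || (U || X))):
        T (Y || (U || X)): β-rule — branch into T Y  //  T (U || X).
          branch 2.2.1 (add T Y):
            ○ open, literals {Y=T}.
          branch 2.2.2 (add T (U || X)):
            T (U || X): β-rule — branch into T U  //  T X.
              branch 2.2.2.1 (add T U):
                ○ open, literals {U=T}.
              branch 2.2.2.2 (add T X):
                ○ open, literals {X=T}.
1 branch closed, 9 open.
Each open branch fixes some atoms; the unmentioned ones are free. Counting distinct full assignments: branch {X=T, Y=T} (Z, W, V, U) contributes 16 new; branch {W=T, X=T} (Y, Z, V, U) contributes 8 new; branch {W=F, X=F, Y=F} (Z, V, U) contributes 8 new; branch {V=F, Y=T, Z=T} (X, W, U) contributes 4 new; branch {V=F, Y=F, Z=F} (X, W, U) contributes 4 new; branch {Y=F, Z=F} (X, W, V, U) contributes 4 new; branch {Y=T} (X, Z, W, V, U) contributes 12 new; branch {U=T} (X, Y, Z, W, V) contributes 4 new; branch {X=T} (Y, Z, W, V, U) contributes 2 new. Total: 62.

62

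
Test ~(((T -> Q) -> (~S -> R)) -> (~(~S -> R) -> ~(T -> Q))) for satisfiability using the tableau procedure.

Unsatisfiable

Initial set: {T ~(((T -> Q) -> (~S -> R)) -> (~(~S -> R) -> ~(T -> Q)))}.
T ~(((T -> Q) -> (~S -> R)) -> (~(~S -> R) -> ~(T -> Q))): α-rule — add T ((T -> Q) -> (~S -> R)), F (~(~S -> R) -> ~(T -> Q)).
F (~(~S -> R) -> ~(T -> Q)): α-rule — add T ~(~S -> R), F ~(T -> Q).
T ~(~S -> R): α-rule — add T ~S, F R.
T ((T -> Q) -> (~S -> R)): β-rule — branch into F (T -> Q)  //  T (~S -> R).
  branch 1 (add F (T -> Q)):
    F (T -> Q): α-rule — add T T, F Q.
    F ~(T -> Q): β-rule — branch into F T  //  T Q.
      branch 1.1 (add F T):
        × closes — contains both T and ~T.
      branch 1.2 (add T Q):
        × closes — contains both Q and ~Q.
  branch 2 (add T (~S -> R)):
    F ~(T -> Q): β-rule — branch into F T  //  T Q.
      branch 2.1 (add F T):
        T (~S -> R): β-rule — branch into F ~S  //  T R.
          branch 2.1.1 (add F ~S):
            × closes — contains both S and ~S.
          branch 2.1.2 (add T R):
            × closes — contains both R and ~R.
      branch 2.2 (add T Q):
        T (~S -> R): β-rule — branch into F ~S  //  T R.
          branch 2.2.1 (add F ~S):
            × closes — contains both S and ~S.
          branch 2.2.2 (add T R):
            × closes — contains both R and ~R.
All 6 branches close.
Every branch closed; the formula is unsatisfiable.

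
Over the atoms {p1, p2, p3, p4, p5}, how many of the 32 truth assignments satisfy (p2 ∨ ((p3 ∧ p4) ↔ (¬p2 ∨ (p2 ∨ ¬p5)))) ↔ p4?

Initial set: {T ((p2 ∨ ((p3 ∧ p4) ↔ (¬p2 ∨ (p2 ∨ ¬p5)))) ↔ p4)}.
T ((p2 ∨ ((p3 ∧ p4) ↔ (¬p2 ∨ (p2 ∨ ¬p5)))) ↔ p4): β-rule — branch into T (p2 ∨ ((p3 ∧ p4) ↔ (¬p2 ∨ (p2 ∨ ¬p5)))), T p4  //  F (p2 ∨ ((p3 ∧ p4) ↔ (¬p2 ∨ (p2 ∨ ¬p5)))), F p4.
  branch 1 (add T (p2 ∨ ((p3 ∧ p4) ↔ (¬p2 ∨ (p2 ∨ ¬p5)))), T p4):
    T (p2 ∨ ((p3 ∧ p4) ↔ (¬p2 ∨ (p2 ∨ ¬p5)))): β-rule — branch into T p2  //  T ((p3 ∧ p4) ↔ (¬p2 ∨ (p2 ∨ ¬p5))).
      branch 1.1 (add T p2):
        ○ open, literals {p2=T, p4=T}.
      branch 1.2 (add T ((p3 ∧ p4) ↔ (¬p2 ∨ (p2 ∨ ¬p5)))):
        T ((p3 ∧ p4) ↔ (¬p2 ∨ (p2 ∨ ¬p5))): β-rule — branch into T (p3 ∧ p4), T (¬p2 ∨ (p2 ∨ ¬p5))  //  F (p3 ∧ p4), F (¬p2 ∨ (p2 ∨ ¬p5)).
          branch 1.2.1 (add T (p3 ∧ p4), T (¬p2 ∨ (p2 ∨ ¬p5))):
            T (p3 ∧ p4): α-rule — add T p3, T p4.
            T (¬p2 ∨ (p2 ∨ ¬p5)): β-rule — branch into T ¬p2  //  T (p2 ∨ ¬p5).
              branch 1.2.1.1 (add T ¬p2):
                ○ open, literals {p2=F, p3=T, p4=T}.
              branch 1.2.1.2 (add T (p2 ∨ ¬p5)):
                T (p2 ∨ ¬p5): β-rule — branch into T p2  //  T ¬p5.
                  branch 1.2.1.2.1 (add T p2):
                    ○ open, literals {p2=T, p3=T, p4=T}.
                  branch 1.2.1.2.2 (add T ¬p5):
                    ○ open, literals {p3=T, p4=T, p5=F}.
          branch 1.2.2 (add F (p3 ∧ p4), F (¬p2 ∨ (p2 ∨ ¬p5))):
            F (¬p2 ∨ (p2 ∨ ¬p5)): α-rule — add F ¬p2, F (p2 ∨ ¬p5).
            F (p2 ∨ ¬p5): α-rule — add F p2, F ¬p5.
            × closes — contains both p2 and ¬p2.
  branch 2 (add F (p2 ∨ ((p3 ∧ p4) ↔ (¬p2 ∨ (p2 ∨ ¬p5)))), F p4):
    F (p2 ∨ ((p3 ∧ p4) ↔ (¬p2 ∨ (p2 ∨ ¬p5)))): α-rule — add F p2, F ((p3 ∧ p4) ↔ (¬p2 ∨ (p2 ∨ ¬p5))).
    F ((p3 ∧ p4) ↔ (¬p2 ∨ (p2 ∨ ¬p5))): β-rule — branch into T (p3 ∧ p4), F (¬p2 ∨ (p2 ∨ ¬p5))  //  F (p3 ∧ p4), T (¬p2 ∨ (p2 ∨ ¬p5)).
      branch 2.1 (add T (p3 ∧ p4), F (¬p2 ∨ (p2 ∨ ¬p5))):
        T (p3 ∧ p4): α-rule — add T p3, T p4.
        × closes — contains both p4 and ¬p4.
      branch 2.2 (add F (p3 ∧ p4), T (¬p2 ∨ (p2 ∨ ¬p5))):
        F (p3 ∧ p4): β-rule — branch into F p3  //  F p4.
          branch 2.2.1 (add F p3):
            T (¬p2 ∨ (p2 ∨ ¬p5)): β-rule — branch into T ¬p2  //  T (p2 ∨ ¬p5).
              branch 2.2.1.1 (add T ¬p2):
                ○ open, literals {p2=F, p3=F, p4=F}.
              branch 2.2.1.2 (add T (p2 ∨ ¬p5)):
                T (p2 ∨ ¬p5): β-rule — branch into T p2  //  T ¬p5.
                  branch 2.2.1.2.1 (add T p2):
                    × closes — contains both p2 and ¬p2.
                  branch 2.2.1.2.2 (add T ¬p5):
                    ○ open, literals {p2=F, p3=F, p4=F, p5=F}.
          branch 2.2.2 (add F p4):
            T (¬p2 ∨ (p2 ∨ ¬p5)): β-rule — branch into T ¬p2  //  T (p2 ∨ ¬p5).
              branch 2.2.2.1 (add T ¬p2):
                ○ open, literals {p2=F, p4=F}.
              branch 2.2.2.2 (add T (p2 ∨ ¬p5)):
                T (p2 ∨ ¬p5): β-rule — branch into T p2  //  T ¬p5.
                  branch 2.2.2.2.1 (add T p2):
                    × closes — contains both p2 and ¬p2.
                  branch 2.2.2.2.2 (add T ¬p5):
                    ○ open, literals {p2=F, p4=F, p5=F}.
4 branches closed, 8 open.
Each open branch fixes some atoms; the unmentioned ones are free. Counting distinct full assignments: branch {p2=T, p4=T} (p1, p3, p5) contributes 8 new; branch {p2=F, p3=T, p4=T} (p1, p5) contributes 4 new; branch {p2=T, p3=T, p4=T} (p1, p5) contributes 0 new; branch {p3=T, p4=T, p5=F} (p1, p2) contributes 0 new; branch {p2=F, p3=F, p4=F} (p1, p5) contributes 4 new; branch {p2=F, p3=F, p4=F, p5=F} (p1) contributes 0 new; branch {p2=F, p4=F} (p1, p3, p5) contributes 4 new; branch {p2=F, p4=F, p5=F} (p1, p3) contributes 0 new. Total: 20.

20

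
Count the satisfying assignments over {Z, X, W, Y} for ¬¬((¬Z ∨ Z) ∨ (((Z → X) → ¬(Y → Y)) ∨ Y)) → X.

Initial set: {(¬¬((¬Z ∨ Z) ∨ (((Z → X) → ¬(Y → Y)) ∨ Y)) → X)}.
(¬¬((¬Z ∨ Z) ∨ (((Z → X) → ¬(Y → Y)) ∨ Y)) → X): β-rule — branch into ¬¬¬((¬Z ∨ Z) ∨ (((Z → X) → ¬(Y → Y)) ∨ Y))  //  X.
  branch 1 (add ¬¬¬((¬Z ∨ Z) ∨ (((Z → X) → ¬(Y → Y)) ∨ Y))):
    ¬¬¬((¬Z ∨ Z) ∨ (((Z → X) → ¬(Y → Y)) ∨ Y)): drop double negation, giving ¬((¬Z ∨ Z) ∨ (((Z → X) → ¬(Y → Y)) ∨ Y)).
    ¬((¬Z ∨ Z) ∨ (((Z → X) → ¬(Y → Y)) ∨ Y)): α-rule — add ¬(¬Z ∨ Z), ¬(((Z → X) → ¬(Y → Y)) ∨ Y).
    ¬(¬Z ∨ Z): α-rule — add ¬¬Z, ¬Z.
    × closes — contains both Z and ¬Z.
  branch 2 (add X):
    ○ open, literals {X=true}.
1 branch closed, 1 open.
Each open branch fixes some atoms; the unmentioned ones are free. Counting distinct full assignments: branch {X=true} (Z, W, Y) contributes 8 new. Total: 8.

8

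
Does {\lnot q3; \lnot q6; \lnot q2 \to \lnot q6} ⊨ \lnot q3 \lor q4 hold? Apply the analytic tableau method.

Yes

Initial set: {\lnot q3; \lnot q6; (\lnot q2 \to \lnot q6); \lnot (\lnot q3 \lor q4)}.
\lnot (\lnot q3 \lor q4): α-rule — add \lnot \lnot q3, \lnot q4.
× closes — contains both q3 and \lnot q3.
All 1 branch closes.
Every branch closed, so the premises entail the conclusion.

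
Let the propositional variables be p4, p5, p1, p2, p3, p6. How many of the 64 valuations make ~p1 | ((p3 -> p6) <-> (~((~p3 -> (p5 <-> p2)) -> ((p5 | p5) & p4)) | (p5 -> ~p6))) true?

Initial set: {T (~p1 | ((p3 -> p6) <-> (~((~p3 -> (p5 <-> p2)) -> ((p5 | p5) & p4)) | (p5 -> ~p6))))}.
T (~p1 | ((p3 -> p6) <-> (~((~p3 -> (p5 <-> p2)) -> ((p5 | p5) & p4)) | (p5 -> ~p6)))): β-rule — branch into T ~p1  //  T ((p3 -> p6) <-> (~((~p3 -> (p5 <-> p2)) -> ((p5 | p5) & p4)) | (p5 -> ~p6))).
  branch 1 (add T ~p1):
    ○ open, literals {p1=false}.
  branch 2 (add T ((p3 -> p6) <-> (~((~p3 -> (p5 <-> p2)) -> ((p5 | p5) & p4)) | (p5 -> ~p6)))):
    T ((p3 -> p6) <-> (~((~p3 -> (p5 <-> p2)) -> ((p5 | p5) & p4)) | (p5 -> ~p6))): β-rule — branch into T (p3 -> p6), T (~((~p3 -> (p5 <-> p2)) -> ((p5 | p5) & p4)) | (p5 -> ~p6))  //  F (p3 -> p6), F (~((~p3 -> (p5 <-> p2)) -> ((p5 | p5) & p4)) | (p5 -> ~p6)).
      branch 2.1 (add T (p3 -> p6), T (~((~p3 -> (p5 <-> p2)) -> ((p5 | p5) & p4)) | (p5 -> ~p6))):
        T (p3 -> p6): β-rule — branch into F p3  //  T p6.
          branch 2.1.1 (add F p3):
            T (~((~p3 -> (p5 <-> p2)) -> ((p5 | p5) & p4)) | (p5 -> ~p6)): β-rule — branch into T ~((~p3 -> (p5 <-> p2)) -> ((p5 | p5) & p4))  //  T (p5 -> ~p6).
              branch 2.1.1.1 (add T ~((~p3 -> (p5 <-> p2)) -> ((p5 | p5) & p4))):
                T ~((~p3 -> (p5 <-> p2)) -> ((p5 | p5) & p4)): α-rule — add T (~p3 -> (p5 <-> p2)), F ((p5 | p5) & p4).
                T (~p3 -> (p5 <-> p2)): β-rule — branch into F ~p3  //  T (p5 <-> p2).
                  branch 2.1.1.1.1 (add F ~p3):
                    × closes — contains both p3 and ~p3.
                  branch 2.1.1.1.2 (add T (p5 <-> p2)):
                    F ((p5 | p5) & p4): β-rule — branch into F (p5 | p5)  //  F p4.
                      branch 2.1.1.1.2.1 (add F (p5 | p5)):
                        F (p5 | p5): α-rule — add F p5, F p5.
                        T (p5 <-> p2): β-rule — branch into T p5, T p2  //  F p5, F p2.
                          branch 2.1.1.1.2.1.1 (add T p5, T p2):
                            × closes — contains both p5 and ~p5.
                          branch 2.1.1.1.2.1.2 (add F p5, F p2):
                            ○ open, literals {p2=false, p3=false, p5=false}.
                      branch 2.1.1.1.2.2 (add F p4):
                        T (p5 <-> p2): β-rule — branch into T p5, T p2  //  F p5, F p2.
                          branch 2.1.1.1.2.2.1 (add T p5, T p2):
                            ○ open, literals {p2=true, p3=false, p4=false, p5=true}.
                          branch 2.1.1.1.2.2.2 (add F p5, F p2):
                            ○ open, literals {p2=false, p3=false, p4=false, p5=false}.
              branch 2.1.1.2 (add T (p5 -> ~p6)):
                T (p5 -> ~p6): β-rule — branch into F p5  //  T ~p6.
                  branch 2.1.1.2.1 (add F p5):
                    ○ open, literals {p3=false, p5=false}.
                  branch 2.1.1.2.2 (add T ~p6):
                    ○ open, literals {p3=false, p6=false}.
          branch 2.1.2 (add T p6):
            T (~((~p3 -> (p5 <-> p2)) -> ((p5 | p5) & p4)) | (p5 -> ~p6)): β-rule — branch into T ~((~p3 -> (p5 <-> p2)) -> ((p5 | p5) & p4))  //  T (p5 -> ~p6).
              branch 2.1.2.1 (add T ~((~p3 -> (p5 <-> p2)) -> ((p5 | p5) & p4))):
                T ~((~p3 -> (p5 <-> p2)) -> ((p5 | p5) & p4)): α-rule — add T (~p3 -> (p5 <-> p2)), F ((p5 | p5) & p4).
                T (~p3 -> (p5 <-> p2)): β-rule — branch into F ~p3  //  T (p5 <-> p2).
                  branch 2.1.2.1.1 (add F ~p3):
                    F ((p5 | p5) & p4): β-rule — branch into F (p5 | p5)  //  F p4.
                      branch 2.1.2.1.1.1 (add F (p5 | p5)):
                        F (p5 | p5): α-rule — add F p5, F p5.
                        ○ open, literals {p3=true, p5=false, p6=true}.
                      branch 2.1.2.1.1.2 (add F p4):
                        ○ open, literals {p3=true, p4=false, p6=true}.
                  branch 2.1.2.1.2 (add T (p5 <-> p2)):
                    F ((p5 | p5) & p4): β-rule — branch into F (p5 | p5)  //  F p4.
                      branch 2.1.2.1.2.1 (add F (p5 | p5)):
                        F (p5 | p5): α-rule — add F p5, F p5.
                        T (p5 <-> p2): β-rule — branch into T p5, T p2  //  F p5, F p2.
                          branch 2.1.2.1.2.1.1 (add T p5, T p2):
                            × closes — contains both p5 and ~p5.
                          branch 2.1.2.1.2.1.2 (add F p5, F p2):
                            ○ open, literals {p2=false, p5=false, p6=true}.
                      branch 2.1.2.1.2.2 (add F p4):
                        T (p5 <-> p2): β-rule — branch into T p5, T p2  //  F p5, F p2.
                          branch 2.1.2.1.2.2.1 (add T p5, T p2):
                            ○ open, literals {p2=true, p4=false, p5=true, p6=true}.
                          branch 2.1.2.1.2.2.2 (add F p5, F p2):
                            ○ open, literals {p2=false, p4=false, p5=false, p6=true}.
              branch 2.1.2.2 (add T (p5 -> ~p6)):
                T (p5 -> ~p6): β-rule — branch into F p5  //  T ~p6.
                  branch 2.1.2.2.1 (add F p5):
                    ○ open, literals {p5=false, p6=true}.
                  branch 2.1.2.2.2 (add T ~p6):
                    × closes — contains both p6 and ~p6.
      branch 2.2 (add F (p3 -> p6), F (~((~p3 -> (p5 <-> p2)) -> ((p5 | p5) & p4)) | (p5 -> ~p6))):
        F (p3 -> p6): α-rule — add T p3, F p6.
        F (~((~p3 -> (p5 <-> p2)) -> ((p5 | p5) & p4)) | (p5 -> ~p6)): α-rule — add F ~((~p3 -> (p5 <-> p2)) -> ((p5 | p5) & p4)), F (p5 -> ~p6).
        F (p5 -> ~p6): α-rule — add T p5, F ~p6.
        × closes — contains both p6 and ~p6.
5 branches closed, 12 open.
Each open branch fixes some atoms; the unmentioned ones are free. Counting distinct full assignments: branch {p1=false} (p4, p5, p2, p3, p6) contributes 32 new; branch {p2=false, p3=false, p5=false} (p4, p1, p6) contributes 4 new; branch {p2=true, p3=false, p4=false, p5=true} (p1, p6) contributes 2 new; branch {p2=false, p3=false, p4=false, p5=false} (p1, p6) contributes 0 new; branch {p3=false, p5=false} (p4, p1, p2, p6) contributes 4 new; branch {p3=false, p6=false} (p4, p5, p1, p2) contributes 3 new; branch {p3=true, p5=false, p6=true} (p4, p1, p2) contributes 4 new; branch {p3=true, p4=false, p6=true} (p5, p1, p2) contributes 2 new; branch {p2=false, p5=false, p6=true} (p4, p1, p3) contributes 0 new; branch {p2=true, p4=false, p5=true, p6=true} (p1, p3) contributes 0 new; branch {p2=false, p4=false, p5=false, p6=true} (p1, p3) contributes 0 new; branch {p5=false, p6=true} (p4, p1, p2, p3) contributes 0 new. Total: 51.

51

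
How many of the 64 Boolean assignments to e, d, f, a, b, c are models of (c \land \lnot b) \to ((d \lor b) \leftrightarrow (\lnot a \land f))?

Initial set: {((c \land \lnot b) \to ((d \lor b) \leftrightarrow (\lnot a \land f)))}.
((c \land \lnot b) \to ((d \lor b) \leftrightarrow (\lnot a \land f))): β-rule — branch into \lnot (c \land \lnot b)  //  ((d \lor b) \leftrightarrow (\lnot a \land f)).
  branch 1 (add \lnot (c \land \lnot b)):
    \lnot (c \land \lnot b): β-rule — branch into \lnot c  //  \lnot \lnot b.
      branch 1.1 (add \lnot c):
        ○ open, literals {c=0}.
      branch 1.2 (add \lnot \lnot b):
        ○ open, literals {b=1}.
  branch 2 (add ((d \lor b) \leftrightarrow (\lnot a \land f))):
    ((d \lor b) \leftrightarrow (\lnot a \land f)): β-rule — branch into (d \lor b), (\lnot a \land f)  //  \lnot (d \lor b), \lnot (\lnot a \land f).
      branch 2.1 (add (d \lor b), (\lnot a \land f)):
        (\lnot a \land f): α-rule — add \lnot a, f.
        (d \lor b): β-rule — branch into d  //  b.
          branch 2.1.1 (add d):
            ○ open, literals {a=0, d=1, f=1}.
          branch 2.1.2 (add b):
            ○ open, literals {a=0, b=1, f=1}.
      branch 2.2 (add \lnot (d \lor b), \lnot (\lnot a \land f)):
        \lnot (d \lor b): α-rule — add \lnot d, \lnot b.
        \lnot (\lnot a \land f): β-rule — branch into \lnot \lnot a  //  \lnot f.
          branch 2.2.1 (add \lnot \lnot a):
            ○ open, literals {a=1, b=0, d=0}.
          branch 2.2.2 (add \lnot f):
            ○ open, literals {b=0, d=0, f=0}.
0 branches closed, 6 open.
Each open branch fixes some atoms; the unmentioned ones are free. Counting distinct full assignments: branch {c=0} (e, d, f, a, b) contributes 32 new; branch {b=1} (e, d, f, a, c) contributes 16 new; branch {a=0, d=1, f=1} (e, b, c) contributes 2 new; branch {a=0, b=1, f=1} (e, d, c) contributes 0 new; branch {a=1, b=0, d=0} (e, f, c) contributes 4 new; branch {b=0, d=0, f=0} (e, a, c) contributes 2 new. Total: 56.

56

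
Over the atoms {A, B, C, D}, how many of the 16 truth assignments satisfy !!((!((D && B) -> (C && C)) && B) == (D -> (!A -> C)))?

Initial set: {!!((!((D && B) -> (C && C)) && B) == (D -> (!A -> C)))}.
!!((!((D && B) -> (C && C)) && B) == (D -> (!A -> C))): drop double negation, giving ((!((D && B) -> (C && C)) && B) == (D -> (!A -> C))).
((!((D && B) -> (C && C)) && B) == (D -> (!A -> C))): β-rule — branch into (!((D && B) -> (C && C)) && B), (D -> (!A -> C))  //  !(!((D && B) -> (C && C)) && B), !(D -> (!A -> C)).
  branch 1 (add (!((D && B) -> (C && C)) && B), (D -> (!A -> C))):
    (!((D && B) -> (C && C)) && B): α-rule — add !((D && B) -> (C && C)), B.
    !((D && B) -> (C && C)): α-rule — add (D && B), !(C && C).
    (D && B): α-rule — add D, B.
    (D -> (!A -> C)): β-rule — branch into !D  //  (!A -> C).
      branch 1.1 (add !D):
        × closes — contains both D and !D.
      branch 1.2 (add (!A -> C)):
        !(C && C): β-rule — branch into !C  //  !C.
          branch 1.2.1 (add !C):
            (!A -> C): β-rule — branch into !!A  //  C.
              branch 1.2.1.1 (add !!A):
                ○ open, literals {A=1, B=1, C=0, D=1}.
              branch 1.2.1.2 (add C):
                × closes — contains both C and !C.
          branch 1.2.2 (add !C):
            (!A -> C): β-rule — branch into !!A  //  C.
              branch 1.2.2.1 (add !!A):
                ○ open, literals {A=1, B=1, C=0, D=1}.
              branch 1.2.2.2 (add C):
                × closes — contains both C and !C.
  branch 2 (add !(!((D && B) -> (C && C)) && B), !(D -> (!A -> C))):
    !(D -> (!A -> C)): α-rule — add D, !(!A -> C).
    !(!A -> C): α-rule — add !A, !C.
    !(!((D && B) -> (C && C)) && B): β-rule — branch into !!((D && B) -> (C && C))  //  !B.
      branch 2.1 (add !!((D && B) -> (C && C))):
        !!((D && B) -> (C && C)): β-rule — branch into !(D && B)  //  (C && C).
          branch 2.1.1 (add !(D && B)):
            !(D && B): β-rule — branch into !D  //  !B.
              branch 2.1.1.1 (add !D):
                × closes — contains both D and !D.
              branch 2.1.1.2 (add !B):
                ○ open, literals {A=0, B=0, C=0, D=1}.
          branch 2.1.2 (add (C && C)):
            (C && C): α-rule — add C, C.
            × closes — contains both C and !C.
      branch 2.2 (add !B):
        ○ open, literals {A=0, B=0, C=0, D=1}.
5 branches closed, 4 open.
Each open branch fixes some atoms; the unmentioned ones are free. Counting distinct full assignments: branch {A=1, B=1, C=0, D=1} (none free) contributes 1 new; branch {A=1, B=1, C=0, D=1} (none free) contributes 0 new; branch {A=0, B=0, C=0, D=1} (none free) contributes 1 new; branch {A=0, B=0, C=0, D=1} (none free) contributes 0 new. Total: 2.

2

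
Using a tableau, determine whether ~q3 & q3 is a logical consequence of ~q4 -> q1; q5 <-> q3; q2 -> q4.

No

Initial set: {(~q4 -> q1); (q5 <-> q3); (q2 -> q4); ~(~q3 & q3)}.
(~q4 -> q1): β-rule — branch into ~~q4  //  q1.
  branch 1 (add ~~q4):
    (q5 <-> q3): β-rule — branch into q5, q3  //  ~q5, ~q3.
      branch 1.1 (add q5, q3):
        (q2 -> q4): β-rule — branch into ~q2  //  q4.
          branch 1.1.1 (add ~q2):
            ~(~q3 & q3): β-rule — branch into ~~q3  //  ~q3.
              branch 1.1.1.1 (add ~~q3):
                ○ open, literals {q2=0, q3=1, q4=1, q5=1}.
              branch 1.1.1.2 (add ~q3):
                × closes — contains both q3 and ~q3.
          branch 1.1.2 (add q4):
            ~(~q3 & q3): β-rule — branch into ~~q3  //  ~q3.
              branch 1.1.2.1 (add ~~q3):
                ○ open, literals {q3=1, q4=1, q5=1}.
              branch 1.1.2.2 (add ~q3):
                × closes — contains both q3 and ~q3.
      branch 1.2 (add ~q5, ~q3):
        (q2 -> q4): β-rule — branch into ~q2  //  q4.
          branch 1.2.1 (add ~q2):
            ~(~q3 & q3): β-rule — branch into ~~q3  //  ~q3.
              branch 1.2.1.1 (add ~~q3):
                × closes — contains both q3 and ~q3.
              branch 1.2.1.2 (add ~q3):
                ○ open, literals {q2=0, q3=0, q4=1, q5=0}.
          branch 1.2.2 (add q4):
            ~(~q3 & q3): β-rule — branch into ~~q3  //  ~q3.
              branch 1.2.2.1 (add ~~q3):
                × closes — contains both q3 and ~q3.
              branch 1.2.2.2 (add ~q3):
                ○ open, literals {q3=0, q4=1, q5=0}.
  branch 2 (add q1):
    (q5 <-> q3): β-rule — branch into q5, q3  //  ~q5, ~q3.
      branch 2.1 (add q5, q3):
        (q2 -> q4): β-rule — branch into ~q2  //  q4.
          branch 2.1.1 (add ~q2):
            ~(~q3 & q3): β-rule — branch into ~~q3  //  ~q3.
              branch 2.1.1.1 (add ~~q3):
                ○ open, literals {q1=1, q2=0, q3=1, q5=1}.
              branch 2.1.1.2 (add ~q3):
                × closes — contains both q3 and ~q3.
          branch 2.1.2 (add q4):
            ~(~q3 & q3): β-rule — branch into ~~q3  //  ~q3.
              branch 2.1.2.1 (add ~~q3):
                ○ open, literals {q1=1, q3=1, q4=1, q5=1}.
              branch 2.1.2.2 (add ~q3):
                × closes — contains both q3 and ~q3.
      branch 2.2 (add ~q5, ~q3):
        (q2 -> q4): β-rule — branch into ~q2  //  q4.
          branch 2.2.1 (add ~q2):
            ~(~q3 & q3): β-rule — branch into ~~q3  //  ~q3.
              branch 2.2.1.1 (add ~~q3):
                × closes — contains both q3 and ~q3.
              branch 2.2.1.2 (add ~q3):
                ○ open, literals {q1=1, q2=0, q3=0, q5=0}.
          branch 2.2.2 (add q4):
            ~(~q3 & q3): β-rule — branch into ~~q3  //  ~q3.
              branch 2.2.2.1 (add ~~q3):
                × closes — contains both q3 and ~q3.
              branch 2.2.2.2 (add ~q3):
                ○ open, literals {q1=1, q3=0, q4=1, q5=0}.
8 branches closed, 8 open.
An open branch gives a countermodel: q2=0, q3=1, q4=1, q5=1 (unmentioned atoms arbitrary); the premises hold there but the conclusion fails.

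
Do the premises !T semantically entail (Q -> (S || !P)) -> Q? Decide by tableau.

No

Initial set: {!T; !((Q -> (S || !P)) -> Q)}.
!((Q -> (S || !P)) -> Q): α-rule — add (Q -> (S || !P)), !Q.
(Q -> (S || !P)): β-rule — branch into !Q  //  (S || !P).
  branch 1 (add !Q):
    ○ open, literals {Q=F, T=F}.
  branch 2 (add (S || !P)):
    (S || !P): β-rule — branch into S  //  !P.
      branch 2.1 (add S):
        ○ open, literals {Q=F, S=T, T=F}.
      branch 2.2 (add !P):
        ○ open, literals {P=F, Q=F, T=F}.
0 branches closed, 3 open.
An open branch gives a countermodel: Q=F, T=F (unmentioned atoms arbitrary); the premises hold there but the conclusion fails.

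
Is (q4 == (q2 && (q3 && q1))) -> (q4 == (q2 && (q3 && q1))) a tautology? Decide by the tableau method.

Valid

Assume the negation and expand:
Initial set: {F ((q4 == (q2 && (q3 && q1))) -> (q4 == (q2 && (q3 && q1))))}.
F ((q4 == (q2 && (q3 && q1))) -> (q4 == (q2 && (q3 && q1)))): α-rule — add T (q4 == (q2 && (q3 && q1))), F (q4 == (q2 && (q3 && q1))).
T (q4 == (q2 && (q3 && q1))): β-rule — branch into T q4, T (q2 && (q3 && q1))  //  F q4, F (q2 && (q3 && q1)).
  branch 1 (add T q4, T (q2 && (q3 && q1))):
    T (q2 && (q3 && q1)): α-rule — add T q2, T (q3 && q1).
    T (q3 && q1): α-rule — add T q3, T q1.
    F (q4 == (q2 && (q3 && q1))): β-rule — branch into T q4, F (q2 && (q3 && q1))  //  F q4, T (q2 && (q3 && q1)).
      branch 1.1 (add T q4, F (q2 && (q3 && q1))):
        F (q2 && (q3 && q1)): β-rule — branch into F q2  //  F (q3 && q1).
          branch 1.1.1 (add F q2):
            × closes — contains both q2 and !q2.
          branch 1.1.2 (add F (q3 && q1)):
            F (q3 && q1): β-rule — branch into F q3  //  F q1.
              branch 1.1.2.1 (add F q3):
                × closes — contains both q3 and !q3.
              branch 1.1.2.2 (add F q1):
                × closes — contains both q1 and !q1.
      branch 1.2 (add F q4, T (q2 && (q3 && q1))):
        × closes — contains both q4 and !q4.
  branch 2 (add F q4, F (q2 && (q3 && q1))):
    F (q4 == (q2 && (q3 && q1))): β-rule — branch into T q4, F (q2 && (q3 && q1))  //  F q4, T (q2 && (q3 && q1)).
      branch 2.1 (add T q4, F (q2 && (q3 && q1))):
        × closes — contains both q4 and !q4.
      branch 2.2 (add F q4, T (q2 && (q3 && q1))):
        T (q2 && (q3 && q1)): α-rule — add T q2, T (q3 && q1).
        T (q3 && q1): α-rule — add T q3, T q1.
        F (q2 && (q3 && q1)): β-rule — branch into F q2  //  F (q3 && q1).
          branch 2.2.1 (add F q2):
            × closes — contains both q2 and !q2.
          branch 2.2.2 (add F (q3 && q1)):
            F (q3 && q1): β-rule — branch into F q3  //  F q1.
              branch 2.2.2.1 (add F q3):
                × closes — contains both q3 and !q3.
              branch 2.2.2.2 (add F q1):
                × closes — contains both q1 and !q1.
All 8 branches close.
Every branch closed, so the negation is unsatisfiable and the formula is valid.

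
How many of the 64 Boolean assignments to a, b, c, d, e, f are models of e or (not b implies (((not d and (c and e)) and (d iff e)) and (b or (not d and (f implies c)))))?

48

Initial set: {(e or (not b implies (((not d and (c and e)) and (d iff e)) and (b or (not d and (f implies c))))))}.
(e or (not b implies (((not d and (c and e)) and (d iff e)) and (b or (not d and (f implies c)))))): β-rule — branch into e  //  (not b implies (((not d and (c and e)) and (d iff e)) and (b or (not d and (f implies c))))).
  branch 1 (add e):
    ○ open, literals {e=T}.
  branch 2 (add (not b implies (((not d and (c and e)) and (d iff e)) and (b or (not d and (f implies c)))))):
    (not b implies (((not d and (c and e)) and (d iff e)) and (b or (not d and (f implies c))))): β-rule — branch into not not b  //  (((not d and (c and e)) and (d iff e)) and (b or (not d and (f implies c)))).
      branch 2.1 (add not not b):
        ○ open, literals {b=T}.
      branch 2.2 (add (((not d and (c and e)) and (d iff e)) and (b or (not d and (f implies c))))):
        (((not d and (c and e)) and (d iff e)) and (b or (not d and (f implies c)))): α-rule — add ((not d and (c and e)) and (d iff e)), (b or (not d and (f implies c))).
        ((not d and (c and e)) and (d iff e)): α-rule — add (not d and (c and e)), (d iff e).
        (not d and (c and e)): α-rule — add not d, (c and e).
        (c and e): α-rule — add c, e.
        (b or (not d and (f implies c))): β-rule — branch into b  //  (not d and (f implies c)).
          branch 2.2.1 (add b):
            (d iff e): β-rule — branch into d, e  //  not d, not e.
              branch 2.2.1.1 (add d, e):
                × closes — contains both d and not d.
              branch 2.2.1.2 (add not d, not e):
                × closes — contains both e and not e.
          branch 2.2.2 (add (not d and (f implies c))):
            (not d and (f implies c)): α-rule — add not d, (f implies c).
            (d iff e): β-rule — branch into d, e  //  not d, not e.
              branch 2.2.2.1 (add d, e):
                × closes — contains both d and not d.
              branch 2.2.2.2 (add not d, not e):
                × closes — contains both e and not e.
4 branches closed, 2 open.
Each open branch fixes some atoms; the unmentioned ones are free. Counting distinct full assignments: branch {e=T} (a, b, c, d, f) contributes 32 new; branch {b=T} (a, c, d, e, f) contributes 16 new. Total: 48.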